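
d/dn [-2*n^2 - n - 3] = -4*n - 1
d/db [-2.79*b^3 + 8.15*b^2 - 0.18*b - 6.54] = -8.37*b^2 + 16.3*b - 0.18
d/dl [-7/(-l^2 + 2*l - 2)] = 14*(1 - l)/(l^2 - 2*l + 2)^2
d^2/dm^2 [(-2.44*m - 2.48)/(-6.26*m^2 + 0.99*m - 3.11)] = ((2.44*m + 2.48)*(12.52*m - 0.99)*(25.04*m - 1.98) - (91.6464*m + 26.2184)*(6.26*m^2 - 0.99*m + 3.11))/(6.26*m^2 - 0.99*m + 3.11)^3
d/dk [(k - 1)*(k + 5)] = 2*k + 4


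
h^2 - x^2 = (h - x)*(h + x)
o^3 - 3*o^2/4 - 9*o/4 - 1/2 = (o - 2)*(o + 1/4)*(o + 1)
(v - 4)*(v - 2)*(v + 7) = v^3 + v^2 - 34*v + 56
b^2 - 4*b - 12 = (b - 6)*(b + 2)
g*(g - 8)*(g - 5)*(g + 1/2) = g^4 - 25*g^3/2 + 67*g^2/2 + 20*g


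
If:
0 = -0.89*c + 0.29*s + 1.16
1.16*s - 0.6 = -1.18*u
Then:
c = 1.47191011235955 - 0.331460674157303*u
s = 0.517241379310345 - 1.01724137931034*u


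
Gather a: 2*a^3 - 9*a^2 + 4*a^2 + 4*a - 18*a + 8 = 2*a^3 - 5*a^2 - 14*a + 8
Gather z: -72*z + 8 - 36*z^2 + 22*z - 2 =-36*z^2 - 50*z + 6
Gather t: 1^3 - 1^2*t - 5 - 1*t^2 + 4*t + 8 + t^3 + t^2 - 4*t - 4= t^3 - t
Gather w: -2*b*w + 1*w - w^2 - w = -2*b*w - w^2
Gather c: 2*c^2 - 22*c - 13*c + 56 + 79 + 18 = 2*c^2 - 35*c + 153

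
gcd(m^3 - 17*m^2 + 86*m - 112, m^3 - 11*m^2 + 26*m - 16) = m^2 - 10*m + 16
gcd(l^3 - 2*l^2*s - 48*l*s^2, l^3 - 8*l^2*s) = -l^2 + 8*l*s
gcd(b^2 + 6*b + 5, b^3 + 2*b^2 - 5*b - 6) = b + 1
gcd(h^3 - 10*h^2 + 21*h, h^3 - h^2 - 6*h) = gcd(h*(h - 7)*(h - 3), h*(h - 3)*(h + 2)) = h^2 - 3*h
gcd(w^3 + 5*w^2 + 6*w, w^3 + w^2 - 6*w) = w^2 + 3*w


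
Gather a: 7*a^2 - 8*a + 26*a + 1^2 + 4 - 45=7*a^2 + 18*a - 40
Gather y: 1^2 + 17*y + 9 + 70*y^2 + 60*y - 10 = 70*y^2 + 77*y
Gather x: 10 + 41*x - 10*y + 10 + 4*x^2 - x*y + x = 4*x^2 + x*(42 - y) - 10*y + 20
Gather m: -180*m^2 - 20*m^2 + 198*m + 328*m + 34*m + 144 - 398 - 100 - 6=-200*m^2 + 560*m - 360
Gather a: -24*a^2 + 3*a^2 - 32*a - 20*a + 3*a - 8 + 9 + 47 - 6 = -21*a^2 - 49*a + 42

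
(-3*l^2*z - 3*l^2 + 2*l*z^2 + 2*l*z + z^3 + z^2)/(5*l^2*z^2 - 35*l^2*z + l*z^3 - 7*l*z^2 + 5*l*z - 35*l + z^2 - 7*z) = (-3*l^2*z - 3*l^2 + 2*l*z^2 + 2*l*z + z^3 + z^2)/(5*l^2*z^2 - 35*l^2*z + l*z^3 - 7*l*z^2 + 5*l*z - 35*l + z^2 - 7*z)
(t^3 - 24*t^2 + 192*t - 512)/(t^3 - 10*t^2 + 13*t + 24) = (t^2 - 16*t + 64)/(t^2 - 2*t - 3)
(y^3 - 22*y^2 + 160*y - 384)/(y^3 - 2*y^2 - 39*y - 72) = (y^2 - 14*y + 48)/(y^2 + 6*y + 9)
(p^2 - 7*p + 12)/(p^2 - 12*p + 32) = (p - 3)/(p - 8)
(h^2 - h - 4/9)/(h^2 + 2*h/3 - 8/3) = (h + 1/3)/(h + 2)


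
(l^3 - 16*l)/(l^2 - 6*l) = (l^2 - 16)/(l - 6)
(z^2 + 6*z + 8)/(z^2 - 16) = (z + 2)/(z - 4)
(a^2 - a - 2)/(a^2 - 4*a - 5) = (a - 2)/(a - 5)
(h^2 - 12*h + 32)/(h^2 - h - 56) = (h - 4)/(h + 7)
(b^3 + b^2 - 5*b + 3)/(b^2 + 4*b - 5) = (b^2 + 2*b - 3)/(b + 5)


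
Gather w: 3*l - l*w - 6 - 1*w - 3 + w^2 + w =-l*w + 3*l + w^2 - 9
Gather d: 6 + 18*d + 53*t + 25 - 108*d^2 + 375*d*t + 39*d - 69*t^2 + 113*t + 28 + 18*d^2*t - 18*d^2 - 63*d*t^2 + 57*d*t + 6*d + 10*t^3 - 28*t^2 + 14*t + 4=d^2*(18*t - 126) + d*(-63*t^2 + 432*t + 63) + 10*t^3 - 97*t^2 + 180*t + 63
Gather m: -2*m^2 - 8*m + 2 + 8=-2*m^2 - 8*m + 10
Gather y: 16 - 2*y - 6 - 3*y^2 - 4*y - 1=-3*y^2 - 6*y + 9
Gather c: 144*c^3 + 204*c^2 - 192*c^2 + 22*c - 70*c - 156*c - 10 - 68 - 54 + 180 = 144*c^3 + 12*c^2 - 204*c + 48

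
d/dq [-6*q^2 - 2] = -12*q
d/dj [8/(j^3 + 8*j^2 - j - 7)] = 8*(-3*j^2 - 16*j + 1)/(j^3 + 8*j^2 - j - 7)^2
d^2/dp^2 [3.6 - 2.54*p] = 0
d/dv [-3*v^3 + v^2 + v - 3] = -9*v^2 + 2*v + 1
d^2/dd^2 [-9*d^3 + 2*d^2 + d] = 4 - 54*d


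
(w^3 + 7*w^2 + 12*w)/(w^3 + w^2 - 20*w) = (w^2 + 7*w + 12)/(w^2 + w - 20)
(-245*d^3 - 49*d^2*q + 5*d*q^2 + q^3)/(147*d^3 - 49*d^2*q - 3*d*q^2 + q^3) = (5*d + q)/(-3*d + q)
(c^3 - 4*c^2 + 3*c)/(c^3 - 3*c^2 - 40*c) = (-c^2 + 4*c - 3)/(-c^2 + 3*c + 40)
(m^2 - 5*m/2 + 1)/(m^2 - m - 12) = (-m^2 + 5*m/2 - 1)/(-m^2 + m + 12)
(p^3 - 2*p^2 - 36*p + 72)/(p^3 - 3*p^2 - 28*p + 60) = (p + 6)/(p + 5)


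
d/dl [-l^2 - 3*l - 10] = -2*l - 3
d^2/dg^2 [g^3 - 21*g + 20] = 6*g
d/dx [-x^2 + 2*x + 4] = 2 - 2*x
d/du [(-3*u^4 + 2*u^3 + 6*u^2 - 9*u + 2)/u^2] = -6*u + 2 + 9/u^2 - 4/u^3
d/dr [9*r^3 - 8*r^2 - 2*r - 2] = 27*r^2 - 16*r - 2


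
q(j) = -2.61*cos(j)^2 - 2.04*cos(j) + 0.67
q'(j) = 5.22*sin(j)*cos(j) + 2.04*sin(j)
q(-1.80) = 1.00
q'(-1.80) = -0.83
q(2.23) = 0.94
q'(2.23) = -0.91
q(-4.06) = 0.95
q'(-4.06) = -0.90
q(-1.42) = 0.30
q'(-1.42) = -2.79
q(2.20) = 0.97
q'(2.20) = -0.83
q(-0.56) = -2.93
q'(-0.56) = -3.43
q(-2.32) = 0.85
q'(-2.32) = 1.11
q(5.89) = -3.44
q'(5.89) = -2.63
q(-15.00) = 0.71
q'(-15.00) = 1.25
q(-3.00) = 0.13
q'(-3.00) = 0.44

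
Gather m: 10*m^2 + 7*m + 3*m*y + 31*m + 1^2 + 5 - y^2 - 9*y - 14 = 10*m^2 + m*(3*y + 38) - y^2 - 9*y - 8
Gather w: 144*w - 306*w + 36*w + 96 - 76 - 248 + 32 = -126*w - 196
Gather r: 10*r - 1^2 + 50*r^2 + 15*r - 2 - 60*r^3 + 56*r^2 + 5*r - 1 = -60*r^3 + 106*r^2 + 30*r - 4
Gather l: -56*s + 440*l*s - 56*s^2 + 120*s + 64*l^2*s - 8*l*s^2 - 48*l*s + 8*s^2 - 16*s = 64*l^2*s + l*(-8*s^2 + 392*s) - 48*s^2 + 48*s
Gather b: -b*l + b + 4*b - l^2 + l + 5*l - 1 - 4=b*(5 - l) - l^2 + 6*l - 5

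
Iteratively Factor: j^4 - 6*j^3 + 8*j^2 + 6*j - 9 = (j - 3)*(j^3 - 3*j^2 - j + 3) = (j - 3)*(j + 1)*(j^2 - 4*j + 3) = (j - 3)^2*(j + 1)*(j - 1)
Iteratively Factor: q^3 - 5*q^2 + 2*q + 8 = (q + 1)*(q^2 - 6*q + 8) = (q - 2)*(q + 1)*(q - 4)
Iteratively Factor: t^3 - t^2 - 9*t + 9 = (t - 1)*(t^2 - 9) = (t - 1)*(t + 3)*(t - 3)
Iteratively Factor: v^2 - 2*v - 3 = (v + 1)*(v - 3)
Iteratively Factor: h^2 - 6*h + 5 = (h - 5)*(h - 1)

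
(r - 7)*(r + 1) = r^2 - 6*r - 7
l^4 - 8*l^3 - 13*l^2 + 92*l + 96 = (l - 8)*(l - 4)*(l + 1)*(l + 3)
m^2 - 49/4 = (m - 7/2)*(m + 7/2)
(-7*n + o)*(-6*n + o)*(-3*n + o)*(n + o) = -126*n^4 - 45*n^3*o + 65*n^2*o^2 - 15*n*o^3 + o^4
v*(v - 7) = v^2 - 7*v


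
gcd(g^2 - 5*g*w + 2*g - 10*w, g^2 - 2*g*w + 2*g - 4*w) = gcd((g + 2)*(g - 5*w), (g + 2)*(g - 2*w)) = g + 2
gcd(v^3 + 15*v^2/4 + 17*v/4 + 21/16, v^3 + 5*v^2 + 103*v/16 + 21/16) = v + 7/4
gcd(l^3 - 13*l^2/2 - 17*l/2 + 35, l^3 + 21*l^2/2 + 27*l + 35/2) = l + 5/2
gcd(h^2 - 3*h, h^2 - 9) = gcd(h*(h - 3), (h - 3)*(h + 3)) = h - 3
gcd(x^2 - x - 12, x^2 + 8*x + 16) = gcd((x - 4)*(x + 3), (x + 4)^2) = 1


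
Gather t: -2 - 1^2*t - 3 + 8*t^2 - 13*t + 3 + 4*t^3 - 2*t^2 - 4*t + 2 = 4*t^3 + 6*t^2 - 18*t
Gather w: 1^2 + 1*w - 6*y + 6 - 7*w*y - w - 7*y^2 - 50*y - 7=-7*w*y - 7*y^2 - 56*y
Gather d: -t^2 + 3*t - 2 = -t^2 + 3*t - 2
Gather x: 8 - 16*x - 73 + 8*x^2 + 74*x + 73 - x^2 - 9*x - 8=7*x^2 + 49*x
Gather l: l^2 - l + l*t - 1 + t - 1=l^2 + l*(t - 1) + t - 2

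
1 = 1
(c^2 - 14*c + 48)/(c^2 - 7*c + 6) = (c - 8)/(c - 1)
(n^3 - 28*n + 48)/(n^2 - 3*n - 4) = (n^2 + 4*n - 12)/(n + 1)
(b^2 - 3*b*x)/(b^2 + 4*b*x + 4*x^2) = b*(b - 3*x)/(b^2 + 4*b*x + 4*x^2)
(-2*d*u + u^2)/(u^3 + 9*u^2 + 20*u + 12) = u*(-2*d + u)/(u^3 + 9*u^2 + 20*u + 12)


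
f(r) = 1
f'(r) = 0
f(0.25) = 1.00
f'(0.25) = 0.00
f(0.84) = 1.00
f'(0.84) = 0.00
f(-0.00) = 1.00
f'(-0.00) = 0.00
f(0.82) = 1.00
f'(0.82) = 0.00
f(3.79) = 1.00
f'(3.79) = 0.00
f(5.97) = 1.00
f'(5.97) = 0.00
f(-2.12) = 1.00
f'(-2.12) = 0.00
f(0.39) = 1.00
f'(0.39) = 0.00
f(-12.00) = 1.00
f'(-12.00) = 0.00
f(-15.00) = 1.00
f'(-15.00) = 0.00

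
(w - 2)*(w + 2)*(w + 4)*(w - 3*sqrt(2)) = w^4 - 3*sqrt(2)*w^3 + 4*w^3 - 12*sqrt(2)*w^2 - 4*w^2 - 16*w + 12*sqrt(2)*w + 48*sqrt(2)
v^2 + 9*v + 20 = (v + 4)*(v + 5)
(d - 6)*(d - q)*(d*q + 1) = d^3*q - d^2*q^2 - 6*d^2*q + d^2 + 6*d*q^2 - d*q - 6*d + 6*q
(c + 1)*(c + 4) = c^2 + 5*c + 4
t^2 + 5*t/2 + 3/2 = (t + 1)*(t + 3/2)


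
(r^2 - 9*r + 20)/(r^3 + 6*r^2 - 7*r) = (r^2 - 9*r + 20)/(r*(r^2 + 6*r - 7))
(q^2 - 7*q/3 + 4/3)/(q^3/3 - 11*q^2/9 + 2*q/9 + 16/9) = 3*(3*q^2 - 7*q + 4)/(3*q^3 - 11*q^2 + 2*q + 16)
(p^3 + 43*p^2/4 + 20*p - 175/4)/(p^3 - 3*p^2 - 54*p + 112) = (4*p^2 + 15*p - 25)/(4*(p^2 - 10*p + 16))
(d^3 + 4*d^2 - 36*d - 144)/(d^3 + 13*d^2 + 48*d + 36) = (d^2 - 2*d - 24)/(d^2 + 7*d + 6)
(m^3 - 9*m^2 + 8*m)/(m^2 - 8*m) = m - 1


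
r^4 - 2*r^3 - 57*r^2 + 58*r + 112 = (r - 8)*(r - 2)*(r + 1)*(r + 7)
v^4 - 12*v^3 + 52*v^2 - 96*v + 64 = (v - 4)^2*(v - 2)^2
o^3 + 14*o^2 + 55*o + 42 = (o + 1)*(o + 6)*(o + 7)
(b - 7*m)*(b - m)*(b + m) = b^3 - 7*b^2*m - b*m^2 + 7*m^3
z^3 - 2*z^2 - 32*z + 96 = (z - 4)^2*(z + 6)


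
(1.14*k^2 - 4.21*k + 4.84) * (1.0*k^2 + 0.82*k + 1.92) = 1.14*k^4 - 3.2752*k^3 + 3.5766*k^2 - 4.1144*k + 9.2928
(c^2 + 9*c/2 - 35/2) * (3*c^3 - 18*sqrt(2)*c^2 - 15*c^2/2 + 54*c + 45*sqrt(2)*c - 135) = 3*c^5 - 18*sqrt(2)*c^4 + 6*c^4 - 36*sqrt(2)*c^3 - 129*c^3/4 + 957*c^2/4 + 1035*sqrt(2)*c^2/2 - 3105*c/2 - 1575*sqrt(2)*c/2 + 4725/2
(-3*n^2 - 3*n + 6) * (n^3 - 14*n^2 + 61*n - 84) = -3*n^5 + 39*n^4 - 135*n^3 - 15*n^2 + 618*n - 504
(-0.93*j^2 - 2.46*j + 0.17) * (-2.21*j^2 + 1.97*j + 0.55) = 2.0553*j^4 + 3.6045*j^3 - 5.7334*j^2 - 1.0181*j + 0.0935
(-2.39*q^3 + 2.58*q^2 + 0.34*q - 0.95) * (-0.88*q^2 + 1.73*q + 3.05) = 2.1032*q^5 - 6.4051*q^4 - 3.1253*q^3 + 9.2932*q^2 - 0.6065*q - 2.8975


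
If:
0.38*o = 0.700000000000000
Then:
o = 1.84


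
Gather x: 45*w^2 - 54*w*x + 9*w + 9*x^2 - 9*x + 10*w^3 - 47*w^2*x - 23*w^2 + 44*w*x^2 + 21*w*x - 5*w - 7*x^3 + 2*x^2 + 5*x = 10*w^3 + 22*w^2 + 4*w - 7*x^3 + x^2*(44*w + 11) + x*(-47*w^2 - 33*w - 4)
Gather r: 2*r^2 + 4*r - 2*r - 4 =2*r^2 + 2*r - 4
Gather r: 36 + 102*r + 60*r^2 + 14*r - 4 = 60*r^2 + 116*r + 32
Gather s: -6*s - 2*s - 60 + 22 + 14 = -8*s - 24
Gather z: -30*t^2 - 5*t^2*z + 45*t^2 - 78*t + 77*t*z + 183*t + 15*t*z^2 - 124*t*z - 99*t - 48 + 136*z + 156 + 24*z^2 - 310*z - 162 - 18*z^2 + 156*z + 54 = 15*t^2 + 6*t + z^2*(15*t + 6) + z*(-5*t^2 - 47*t - 18)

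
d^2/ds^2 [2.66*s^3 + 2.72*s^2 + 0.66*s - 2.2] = 15.96*s + 5.44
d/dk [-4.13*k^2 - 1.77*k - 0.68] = -8.26*k - 1.77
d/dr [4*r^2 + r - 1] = 8*r + 1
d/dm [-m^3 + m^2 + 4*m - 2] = -3*m^2 + 2*m + 4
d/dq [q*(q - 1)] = 2*q - 1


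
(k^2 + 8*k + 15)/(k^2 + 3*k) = (k + 5)/k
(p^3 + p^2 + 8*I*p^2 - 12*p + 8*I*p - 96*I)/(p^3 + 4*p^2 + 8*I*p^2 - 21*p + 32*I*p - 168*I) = (p + 4)/(p + 7)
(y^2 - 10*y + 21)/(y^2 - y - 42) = (y - 3)/(y + 6)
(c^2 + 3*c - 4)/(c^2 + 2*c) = (c^2 + 3*c - 4)/(c*(c + 2))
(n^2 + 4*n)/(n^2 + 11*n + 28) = n/(n + 7)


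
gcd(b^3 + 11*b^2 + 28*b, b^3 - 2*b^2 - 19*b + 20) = b + 4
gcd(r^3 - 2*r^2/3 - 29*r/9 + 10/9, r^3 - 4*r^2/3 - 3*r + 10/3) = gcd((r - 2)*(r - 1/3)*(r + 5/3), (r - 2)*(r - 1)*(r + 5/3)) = r^2 - r/3 - 10/3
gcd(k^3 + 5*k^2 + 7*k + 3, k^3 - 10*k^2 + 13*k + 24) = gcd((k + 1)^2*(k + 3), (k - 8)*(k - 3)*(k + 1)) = k + 1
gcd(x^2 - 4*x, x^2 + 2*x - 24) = x - 4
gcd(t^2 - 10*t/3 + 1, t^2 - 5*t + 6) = t - 3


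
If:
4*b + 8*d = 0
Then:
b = -2*d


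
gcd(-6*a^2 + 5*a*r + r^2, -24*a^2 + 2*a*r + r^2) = 6*a + r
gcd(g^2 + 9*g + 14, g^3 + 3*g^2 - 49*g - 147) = g + 7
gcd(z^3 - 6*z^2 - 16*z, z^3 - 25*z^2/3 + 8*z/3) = z^2 - 8*z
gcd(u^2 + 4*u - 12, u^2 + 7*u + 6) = u + 6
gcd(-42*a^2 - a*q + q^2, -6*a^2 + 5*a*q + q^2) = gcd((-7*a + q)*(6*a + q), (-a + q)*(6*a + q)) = 6*a + q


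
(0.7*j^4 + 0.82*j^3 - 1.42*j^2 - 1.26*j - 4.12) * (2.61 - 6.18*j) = -4.326*j^5 - 3.2406*j^4 + 10.9158*j^3 + 4.0806*j^2 + 22.173*j - 10.7532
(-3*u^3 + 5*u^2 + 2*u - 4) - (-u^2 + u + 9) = -3*u^3 + 6*u^2 + u - 13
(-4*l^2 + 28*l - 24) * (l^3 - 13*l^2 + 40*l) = -4*l^5 + 80*l^4 - 548*l^3 + 1432*l^2 - 960*l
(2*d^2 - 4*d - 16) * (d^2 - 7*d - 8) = 2*d^4 - 18*d^3 - 4*d^2 + 144*d + 128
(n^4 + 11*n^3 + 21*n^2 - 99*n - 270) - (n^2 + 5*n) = n^4 + 11*n^3 + 20*n^2 - 104*n - 270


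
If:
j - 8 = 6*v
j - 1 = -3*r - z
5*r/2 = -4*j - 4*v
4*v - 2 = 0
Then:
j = 11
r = -92/5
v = 1/2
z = 226/5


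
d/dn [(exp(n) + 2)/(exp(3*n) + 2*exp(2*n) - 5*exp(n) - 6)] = (-(exp(n) + 2)*(3*exp(2*n) + 4*exp(n) - 5) + exp(3*n) + 2*exp(2*n) - 5*exp(n) - 6)*exp(n)/(exp(3*n) + 2*exp(2*n) - 5*exp(n) - 6)^2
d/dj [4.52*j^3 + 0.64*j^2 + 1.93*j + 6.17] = 13.56*j^2 + 1.28*j + 1.93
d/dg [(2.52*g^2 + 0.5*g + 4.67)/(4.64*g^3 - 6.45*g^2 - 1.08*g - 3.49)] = (-11.6928*g^4 - 4.64*g^3 - 64.503*g^2 + 42.6534*g + 3.2986)/(21.5296*g^6 - 59.856*g^5 + 31.5801*g^4 - 18.4552*g^3 + 46.1874*g^2 + 7.5384*g + 12.1801)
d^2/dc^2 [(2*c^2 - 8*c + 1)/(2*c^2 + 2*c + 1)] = 40*(-2*c^3 + 3*c + 1)/(8*c^6 + 24*c^5 + 36*c^4 + 32*c^3 + 18*c^2 + 6*c + 1)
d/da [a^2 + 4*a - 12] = 2*a + 4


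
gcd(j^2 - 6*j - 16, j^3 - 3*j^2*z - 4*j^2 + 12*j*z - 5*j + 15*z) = 1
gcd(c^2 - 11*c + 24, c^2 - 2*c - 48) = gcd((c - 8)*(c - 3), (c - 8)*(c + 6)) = c - 8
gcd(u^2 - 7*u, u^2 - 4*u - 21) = u - 7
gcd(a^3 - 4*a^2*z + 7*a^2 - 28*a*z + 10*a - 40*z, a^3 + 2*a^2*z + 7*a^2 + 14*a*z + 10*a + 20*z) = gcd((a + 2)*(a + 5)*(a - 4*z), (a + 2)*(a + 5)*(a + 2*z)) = a^2 + 7*a + 10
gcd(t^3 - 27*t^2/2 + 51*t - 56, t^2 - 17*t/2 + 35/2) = t - 7/2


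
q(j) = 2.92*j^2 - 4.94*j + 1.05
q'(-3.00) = -22.46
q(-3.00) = 42.15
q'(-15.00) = -92.54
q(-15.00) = 732.15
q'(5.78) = 28.82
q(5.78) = 70.05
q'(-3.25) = -23.92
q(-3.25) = 47.95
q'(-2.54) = -19.77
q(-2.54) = 32.44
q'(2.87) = 11.82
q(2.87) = 10.92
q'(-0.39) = -7.22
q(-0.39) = 3.42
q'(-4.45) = -30.93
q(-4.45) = 80.86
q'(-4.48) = -31.10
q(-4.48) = 81.79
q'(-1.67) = -14.69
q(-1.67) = 17.44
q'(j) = 5.84*j - 4.94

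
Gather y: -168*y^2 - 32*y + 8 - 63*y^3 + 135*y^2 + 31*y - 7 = -63*y^3 - 33*y^2 - y + 1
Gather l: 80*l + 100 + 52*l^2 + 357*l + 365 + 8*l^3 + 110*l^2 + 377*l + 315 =8*l^3 + 162*l^2 + 814*l + 780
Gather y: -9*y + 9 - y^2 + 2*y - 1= -y^2 - 7*y + 8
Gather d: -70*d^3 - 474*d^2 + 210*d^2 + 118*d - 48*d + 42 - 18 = -70*d^3 - 264*d^2 + 70*d + 24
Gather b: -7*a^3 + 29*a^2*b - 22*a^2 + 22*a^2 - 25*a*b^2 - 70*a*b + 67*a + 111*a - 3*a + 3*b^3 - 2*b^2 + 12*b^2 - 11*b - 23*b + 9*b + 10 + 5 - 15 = -7*a^3 + 175*a + 3*b^3 + b^2*(10 - 25*a) + b*(29*a^2 - 70*a - 25)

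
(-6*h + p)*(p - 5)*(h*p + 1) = -6*h^2*p^2 + 30*h^2*p + h*p^3 - 5*h*p^2 - 6*h*p + 30*h + p^2 - 5*p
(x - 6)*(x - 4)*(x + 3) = x^3 - 7*x^2 - 6*x + 72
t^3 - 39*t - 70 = (t - 7)*(t + 2)*(t + 5)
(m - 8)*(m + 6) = m^2 - 2*m - 48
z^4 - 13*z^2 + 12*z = z*(z - 3)*(z - 1)*(z + 4)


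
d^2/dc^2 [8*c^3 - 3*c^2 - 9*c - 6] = 48*c - 6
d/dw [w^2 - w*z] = 2*w - z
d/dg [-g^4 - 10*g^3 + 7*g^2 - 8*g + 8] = -4*g^3 - 30*g^2 + 14*g - 8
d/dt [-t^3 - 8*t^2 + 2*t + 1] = -3*t^2 - 16*t + 2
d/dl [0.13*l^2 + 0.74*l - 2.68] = 0.26*l + 0.74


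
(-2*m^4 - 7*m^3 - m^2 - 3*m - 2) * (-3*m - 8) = 6*m^5 + 37*m^4 + 59*m^3 + 17*m^2 + 30*m + 16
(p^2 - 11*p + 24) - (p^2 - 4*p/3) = 24 - 29*p/3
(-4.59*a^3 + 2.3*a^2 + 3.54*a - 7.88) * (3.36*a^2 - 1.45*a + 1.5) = -15.4224*a^5 + 14.3835*a^4 + 1.6744*a^3 - 28.1598*a^2 + 16.736*a - 11.82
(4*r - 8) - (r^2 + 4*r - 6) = -r^2 - 2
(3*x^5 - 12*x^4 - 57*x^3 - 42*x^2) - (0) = 3*x^5 - 12*x^4 - 57*x^3 - 42*x^2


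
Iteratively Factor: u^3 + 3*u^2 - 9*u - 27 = (u + 3)*(u^2 - 9) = (u - 3)*(u + 3)*(u + 3)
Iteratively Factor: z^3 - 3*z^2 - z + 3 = (z - 1)*(z^2 - 2*z - 3) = (z - 1)*(z + 1)*(z - 3)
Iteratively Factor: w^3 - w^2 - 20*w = (w - 5)*(w^2 + 4*w) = (w - 5)*(w + 4)*(w)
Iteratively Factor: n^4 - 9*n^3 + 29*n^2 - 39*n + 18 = (n - 3)*(n^3 - 6*n^2 + 11*n - 6) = (n - 3)*(n - 2)*(n^2 - 4*n + 3) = (n - 3)^2*(n - 2)*(n - 1)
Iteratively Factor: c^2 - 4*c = (c - 4)*(c)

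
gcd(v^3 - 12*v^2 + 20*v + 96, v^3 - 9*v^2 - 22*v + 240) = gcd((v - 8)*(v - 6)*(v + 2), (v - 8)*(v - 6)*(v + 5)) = v^2 - 14*v + 48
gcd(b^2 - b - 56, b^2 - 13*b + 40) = b - 8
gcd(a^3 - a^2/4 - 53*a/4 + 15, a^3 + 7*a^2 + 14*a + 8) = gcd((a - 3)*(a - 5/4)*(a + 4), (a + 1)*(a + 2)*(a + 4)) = a + 4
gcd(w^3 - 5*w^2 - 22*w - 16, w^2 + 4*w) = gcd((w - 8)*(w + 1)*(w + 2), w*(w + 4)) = 1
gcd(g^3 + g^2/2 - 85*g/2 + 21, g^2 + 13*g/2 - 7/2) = g^2 + 13*g/2 - 7/2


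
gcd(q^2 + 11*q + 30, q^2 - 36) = q + 6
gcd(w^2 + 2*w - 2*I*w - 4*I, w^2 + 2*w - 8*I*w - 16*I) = w + 2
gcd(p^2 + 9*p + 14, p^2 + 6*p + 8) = p + 2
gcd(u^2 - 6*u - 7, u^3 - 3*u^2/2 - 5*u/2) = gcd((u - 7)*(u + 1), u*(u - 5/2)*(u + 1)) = u + 1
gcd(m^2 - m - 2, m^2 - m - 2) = m^2 - m - 2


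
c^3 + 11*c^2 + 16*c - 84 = (c - 2)*(c + 6)*(c + 7)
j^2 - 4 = (j - 2)*(j + 2)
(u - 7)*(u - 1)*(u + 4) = u^3 - 4*u^2 - 25*u + 28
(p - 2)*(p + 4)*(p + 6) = p^3 + 8*p^2 + 4*p - 48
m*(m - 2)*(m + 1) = m^3 - m^2 - 2*m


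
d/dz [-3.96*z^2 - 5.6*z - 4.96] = -7.92*z - 5.6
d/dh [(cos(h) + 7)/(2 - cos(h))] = -9*sin(h)/(cos(h) - 2)^2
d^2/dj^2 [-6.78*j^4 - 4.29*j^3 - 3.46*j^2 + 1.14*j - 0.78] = -81.36*j^2 - 25.74*j - 6.92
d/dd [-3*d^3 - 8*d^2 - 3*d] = -9*d^2 - 16*d - 3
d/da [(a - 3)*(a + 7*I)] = 2*a - 3 + 7*I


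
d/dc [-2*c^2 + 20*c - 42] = 20 - 4*c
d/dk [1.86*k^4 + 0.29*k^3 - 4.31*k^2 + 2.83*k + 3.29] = 7.44*k^3 + 0.87*k^2 - 8.62*k + 2.83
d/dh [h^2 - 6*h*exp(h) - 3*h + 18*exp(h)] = -6*h*exp(h) + 2*h + 12*exp(h) - 3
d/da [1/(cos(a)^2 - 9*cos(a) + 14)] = (2*cos(a) - 9)*sin(a)/(cos(a)^2 - 9*cos(a) + 14)^2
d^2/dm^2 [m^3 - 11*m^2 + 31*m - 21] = 6*m - 22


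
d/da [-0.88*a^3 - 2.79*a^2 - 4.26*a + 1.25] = -2.64*a^2 - 5.58*a - 4.26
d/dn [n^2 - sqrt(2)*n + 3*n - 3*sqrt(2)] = 2*n - sqrt(2) + 3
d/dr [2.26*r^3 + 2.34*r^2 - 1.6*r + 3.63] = 6.78*r^2 + 4.68*r - 1.6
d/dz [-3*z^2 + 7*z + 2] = 7 - 6*z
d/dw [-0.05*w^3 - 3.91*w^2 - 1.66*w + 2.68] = -0.15*w^2 - 7.82*w - 1.66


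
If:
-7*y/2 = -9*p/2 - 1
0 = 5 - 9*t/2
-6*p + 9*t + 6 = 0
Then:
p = 8/3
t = 10/9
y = 26/7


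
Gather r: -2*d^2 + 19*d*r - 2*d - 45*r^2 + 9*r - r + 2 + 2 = -2*d^2 - 2*d - 45*r^2 + r*(19*d + 8) + 4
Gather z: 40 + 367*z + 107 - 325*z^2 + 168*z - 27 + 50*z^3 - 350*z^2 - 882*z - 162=50*z^3 - 675*z^2 - 347*z - 42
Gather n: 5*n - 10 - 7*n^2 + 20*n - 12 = -7*n^2 + 25*n - 22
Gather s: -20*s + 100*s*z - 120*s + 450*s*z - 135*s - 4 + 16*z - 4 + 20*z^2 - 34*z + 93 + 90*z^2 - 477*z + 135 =s*(550*z - 275) + 110*z^2 - 495*z + 220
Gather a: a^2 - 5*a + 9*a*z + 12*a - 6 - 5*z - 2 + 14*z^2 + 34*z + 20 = a^2 + a*(9*z + 7) + 14*z^2 + 29*z + 12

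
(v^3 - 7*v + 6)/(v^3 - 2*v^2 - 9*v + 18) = (v - 1)/(v - 3)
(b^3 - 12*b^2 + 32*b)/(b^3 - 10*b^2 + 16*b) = (b - 4)/(b - 2)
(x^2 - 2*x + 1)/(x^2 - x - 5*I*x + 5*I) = (x - 1)/(x - 5*I)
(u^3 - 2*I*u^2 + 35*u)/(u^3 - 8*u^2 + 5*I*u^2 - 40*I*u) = (u - 7*I)/(u - 8)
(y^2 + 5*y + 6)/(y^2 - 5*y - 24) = (y + 2)/(y - 8)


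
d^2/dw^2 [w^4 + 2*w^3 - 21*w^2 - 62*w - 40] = 12*w^2 + 12*w - 42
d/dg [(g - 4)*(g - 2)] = 2*g - 6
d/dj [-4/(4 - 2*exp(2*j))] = -4*exp(2*j)/(exp(2*j) - 2)^2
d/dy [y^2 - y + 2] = 2*y - 1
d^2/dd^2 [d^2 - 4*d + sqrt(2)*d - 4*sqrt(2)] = 2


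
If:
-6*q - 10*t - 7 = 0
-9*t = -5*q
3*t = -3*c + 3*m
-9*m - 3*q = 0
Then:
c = 7/13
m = 21/104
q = -63/104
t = -35/104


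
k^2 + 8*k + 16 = (k + 4)^2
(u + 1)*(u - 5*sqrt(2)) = u^2 - 5*sqrt(2)*u + u - 5*sqrt(2)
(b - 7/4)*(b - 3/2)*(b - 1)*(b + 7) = b^4 + 11*b^3/4 - 191*b^2/8 + 77*b/2 - 147/8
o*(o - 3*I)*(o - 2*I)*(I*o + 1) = I*o^4 + 6*o^3 - 11*I*o^2 - 6*o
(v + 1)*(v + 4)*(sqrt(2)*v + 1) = sqrt(2)*v^3 + v^2 + 5*sqrt(2)*v^2 + 5*v + 4*sqrt(2)*v + 4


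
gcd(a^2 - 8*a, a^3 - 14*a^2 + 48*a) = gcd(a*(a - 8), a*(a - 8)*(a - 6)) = a^2 - 8*a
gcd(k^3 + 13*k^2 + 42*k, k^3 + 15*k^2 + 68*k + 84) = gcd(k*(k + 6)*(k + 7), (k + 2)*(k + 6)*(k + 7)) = k^2 + 13*k + 42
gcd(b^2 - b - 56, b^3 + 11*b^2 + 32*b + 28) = b + 7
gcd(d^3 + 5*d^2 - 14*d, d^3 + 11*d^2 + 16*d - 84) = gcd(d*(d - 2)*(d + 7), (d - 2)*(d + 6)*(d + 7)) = d^2 + 5*d - 14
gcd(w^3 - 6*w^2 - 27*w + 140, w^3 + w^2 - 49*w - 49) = w - 7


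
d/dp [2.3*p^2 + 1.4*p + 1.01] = 4.6*p + 1.4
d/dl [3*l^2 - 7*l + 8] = 6*l - 7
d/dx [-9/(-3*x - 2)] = -27/(3*x + 2)^2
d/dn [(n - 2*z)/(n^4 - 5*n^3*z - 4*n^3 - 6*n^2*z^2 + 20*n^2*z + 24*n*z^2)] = (n*(n^3 - 5*n^2*z - 4*n^2 - 6*n*z^2 + 20*n*z + 24*z^2) - (n - 2*z)*(4*n^3 - 15*n^2*z - 12*n^2 - 12*n*z^2 + 40*n*z + 24*z^2))/(n^2*(n^3 - 5*n^2*z - 4*n^2 - 6*n*z^2 + 20*n*z + 24*z^2)^2)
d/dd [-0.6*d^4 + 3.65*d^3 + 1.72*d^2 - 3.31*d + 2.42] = -2.4*d^3 + 10.95*d^2 + 3.44*d - 3.31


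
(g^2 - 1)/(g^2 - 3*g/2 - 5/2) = 2*(g - 1)/(2*g - 5)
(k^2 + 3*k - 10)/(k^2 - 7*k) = (k^2 + 3*k - 10)/(k*(k - 7))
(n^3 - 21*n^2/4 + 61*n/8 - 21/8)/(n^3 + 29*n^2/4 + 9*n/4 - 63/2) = (2*n^2 - 7*n + 3)/(2*(n^2 + 9*n + 18))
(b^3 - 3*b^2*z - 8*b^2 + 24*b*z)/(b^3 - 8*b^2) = (b - 3*z)/b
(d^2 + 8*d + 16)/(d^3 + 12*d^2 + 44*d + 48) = (d + 4)/(d^2 + 8*d + 12)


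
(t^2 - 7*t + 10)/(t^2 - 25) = (t - 2)/(t + 5)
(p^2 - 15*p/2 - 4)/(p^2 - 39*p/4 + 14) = 2*(2*p + 1)/(4*p - 7)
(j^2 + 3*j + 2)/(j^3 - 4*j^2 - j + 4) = (j + 2)/(j^2 - 5*j + 4)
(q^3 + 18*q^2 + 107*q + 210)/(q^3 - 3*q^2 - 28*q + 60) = (q^2 + 13*q + 42)/(q^2 - 8*q + 12)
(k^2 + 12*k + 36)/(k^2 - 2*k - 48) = (k + 6)/(k - 8)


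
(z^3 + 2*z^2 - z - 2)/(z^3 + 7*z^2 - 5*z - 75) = (z^3 + 2*z^2 - z - 2)/(z^3 + 7*z^2 - 5*z - 75)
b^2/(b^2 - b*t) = b/(b - t)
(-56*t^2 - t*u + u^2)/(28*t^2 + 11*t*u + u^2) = (-8*t + u)/(4*t + u)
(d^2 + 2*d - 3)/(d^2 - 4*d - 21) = (d - 1)/(d - 7)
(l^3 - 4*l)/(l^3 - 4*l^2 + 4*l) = (l + 2)/(l - 2)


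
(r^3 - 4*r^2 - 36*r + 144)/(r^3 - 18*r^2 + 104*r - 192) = (r + 6)/(r - 8)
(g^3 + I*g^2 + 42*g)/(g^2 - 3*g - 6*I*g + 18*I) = g*(g + 7*I)/(g - 3)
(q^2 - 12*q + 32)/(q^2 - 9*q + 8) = (q - 4)/(q - 1)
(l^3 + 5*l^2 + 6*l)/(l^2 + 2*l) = l + 3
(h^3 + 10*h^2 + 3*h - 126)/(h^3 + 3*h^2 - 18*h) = (h + 7)/h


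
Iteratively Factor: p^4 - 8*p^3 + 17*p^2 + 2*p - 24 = (p - 3)*(p^3 - 5*p^2 + 2*p + 8) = (p - 3)*(p - 2)*(p^2 - 3*p - 4) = (p - 4)*(p - 3)*(p - 2)*(p + 1)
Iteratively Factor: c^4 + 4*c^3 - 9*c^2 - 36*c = (c - 3)*(c^3 + 7*c^2 + 12*c) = c*(c - 3)*(c^2 + 7*c + 12) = c*(c - 3)*(c + 4)*(c + 3)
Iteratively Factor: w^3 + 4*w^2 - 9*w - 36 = (w + 4)*(w^2 - 9) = (w + 3)*(w + 4)*(w - 3)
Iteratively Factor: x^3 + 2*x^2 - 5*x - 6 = (x + 1)*(x^2 + x - 6) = (x - 2)*(x + 1)*(x + 3)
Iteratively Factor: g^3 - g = (g + 1)*(g^2 - g) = (g - 1)*(g + 1)*(g)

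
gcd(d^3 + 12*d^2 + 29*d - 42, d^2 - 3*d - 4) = 1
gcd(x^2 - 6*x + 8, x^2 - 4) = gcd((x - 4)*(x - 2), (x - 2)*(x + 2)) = x - 2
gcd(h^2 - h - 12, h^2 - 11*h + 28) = h - 4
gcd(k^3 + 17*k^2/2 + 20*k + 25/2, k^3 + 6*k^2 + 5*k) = k^2 + 6*k + 5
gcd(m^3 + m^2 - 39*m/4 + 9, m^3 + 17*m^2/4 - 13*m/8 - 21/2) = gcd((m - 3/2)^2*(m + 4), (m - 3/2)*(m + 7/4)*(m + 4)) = m^2 + 5*m/2 - 6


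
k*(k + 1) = k^2 + k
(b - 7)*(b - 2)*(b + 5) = b^3 - 4*b^2 - 31*b + 70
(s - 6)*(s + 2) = s^2 - 4*s - 12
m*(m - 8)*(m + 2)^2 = m^4 - 4*m^3 - 28*m^2 - 32*m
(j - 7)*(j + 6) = j^2 - j - 42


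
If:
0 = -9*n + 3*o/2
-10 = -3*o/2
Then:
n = 10/9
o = 20/3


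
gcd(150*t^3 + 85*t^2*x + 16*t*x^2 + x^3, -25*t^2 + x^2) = 5*t + x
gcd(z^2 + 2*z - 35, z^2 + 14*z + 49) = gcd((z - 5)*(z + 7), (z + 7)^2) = z + 7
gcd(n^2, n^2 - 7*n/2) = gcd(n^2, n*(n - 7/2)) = n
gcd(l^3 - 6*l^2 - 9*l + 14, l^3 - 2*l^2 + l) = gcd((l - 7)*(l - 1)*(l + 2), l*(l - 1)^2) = l - 1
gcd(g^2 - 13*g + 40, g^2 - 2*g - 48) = g - 8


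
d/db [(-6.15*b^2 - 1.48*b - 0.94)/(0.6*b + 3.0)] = (-3.69*b^2 - 36.9*b - 3.876)/(0.36*b^2 + 3.6*b + 9.0)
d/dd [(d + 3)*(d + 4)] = 2*d + 7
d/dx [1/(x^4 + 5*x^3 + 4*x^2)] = (-4*x^2 - 15*x - 8)/(x^3*(x^2 + 5*x + 4)^2)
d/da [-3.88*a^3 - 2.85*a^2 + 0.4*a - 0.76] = -11.64*a^2 - 5.7*a + 0.4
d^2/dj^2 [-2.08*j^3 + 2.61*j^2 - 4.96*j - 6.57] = 5.22 - 12.48*j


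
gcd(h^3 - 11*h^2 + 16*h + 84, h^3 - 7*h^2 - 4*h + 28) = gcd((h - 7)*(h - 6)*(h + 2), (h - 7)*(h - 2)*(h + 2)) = h^2 - 5*h - 14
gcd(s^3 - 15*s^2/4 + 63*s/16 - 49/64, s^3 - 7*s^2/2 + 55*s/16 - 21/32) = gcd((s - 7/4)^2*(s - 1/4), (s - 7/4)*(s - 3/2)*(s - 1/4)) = s^2 - 2*s + 7/16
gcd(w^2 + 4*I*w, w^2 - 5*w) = w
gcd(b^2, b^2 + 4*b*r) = b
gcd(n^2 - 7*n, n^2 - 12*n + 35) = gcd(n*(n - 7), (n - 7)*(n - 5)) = n - 7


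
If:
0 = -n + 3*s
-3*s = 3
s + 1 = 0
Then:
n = -3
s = -1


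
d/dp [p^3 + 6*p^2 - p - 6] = 3*p^2 + 12*p - 1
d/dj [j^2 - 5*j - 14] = 2*j - 5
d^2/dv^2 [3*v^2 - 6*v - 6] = 6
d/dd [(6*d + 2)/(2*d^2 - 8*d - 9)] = 2*(6*d^2 - 24*d - 4*(d - 2)*(3*d + 1) - 27)/(-2*d^2 + 8*d + 9)^2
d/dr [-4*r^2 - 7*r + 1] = -8*r - 7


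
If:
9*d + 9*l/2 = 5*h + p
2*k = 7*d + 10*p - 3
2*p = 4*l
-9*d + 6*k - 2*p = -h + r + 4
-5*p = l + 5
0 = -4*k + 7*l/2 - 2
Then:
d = 453/308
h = 3727/1540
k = -79/88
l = -5/11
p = -10/11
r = -28313/1540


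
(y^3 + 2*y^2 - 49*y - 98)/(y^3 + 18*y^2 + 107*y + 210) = (y^2 - 5*y - 14)/(y^2 + 11*y + 30)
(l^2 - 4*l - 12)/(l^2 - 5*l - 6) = (l + 2)/(l + 1)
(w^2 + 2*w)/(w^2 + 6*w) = (w + 2)/(w + 6)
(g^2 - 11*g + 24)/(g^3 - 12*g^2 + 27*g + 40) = (g - 3)/(g^2 - 4*g - 5)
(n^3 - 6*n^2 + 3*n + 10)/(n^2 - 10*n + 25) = (n^2 - n - 2)/(n - 5)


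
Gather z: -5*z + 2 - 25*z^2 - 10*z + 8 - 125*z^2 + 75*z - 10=-150*z^2 + 60*z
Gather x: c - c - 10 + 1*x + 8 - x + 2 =0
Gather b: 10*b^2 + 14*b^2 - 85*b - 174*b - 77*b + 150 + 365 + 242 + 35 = 24*b^2 - 336*b + 792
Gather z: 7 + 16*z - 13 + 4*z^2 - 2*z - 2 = 4*z^2 + 14*z - 8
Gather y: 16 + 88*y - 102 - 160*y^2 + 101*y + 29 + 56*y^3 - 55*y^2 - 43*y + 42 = 56*y^3 - 215*y^2 + 146*y - 15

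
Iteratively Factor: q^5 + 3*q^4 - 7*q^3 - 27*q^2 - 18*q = (q + 3)*(q^4 - 7*q^2 - 6*q) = q*(q + 3)*(q^3 - 7*q - 6) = q*(q - 3)*(q + 3)*(q^2 + 3*q + 2) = q*(q - 3)*(q + 1)*(q + 3)*(q + 2)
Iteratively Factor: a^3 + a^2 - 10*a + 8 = (a - 2)*(a^2 + 3*a - 4) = (a - 2)*(a - 1)*(a + 4)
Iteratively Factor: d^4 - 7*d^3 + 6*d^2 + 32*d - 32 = (d - 4)*(d^3 - 3*d^2 - 6*d + 8) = (d - 4)*(d + 2)*(d^2 - 5*d + 4) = (d - 4)^2*(d + 2)*(d - 1)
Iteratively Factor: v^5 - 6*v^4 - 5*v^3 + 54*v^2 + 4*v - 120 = (v + 2)*(v^4 - 8*v^3 + 11*v^2 + 32*v - 60) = (v - 2)*(v + 2)*(v^3 - 6*v^2 - v + 30) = (v - 2)*(v + 2)^2*(v^2 - 8*v + 15) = (v - 5)*(v - 2)*(v + 2)^2*(v - 3)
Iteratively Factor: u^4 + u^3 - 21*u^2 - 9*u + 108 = (u + 4)*(u^3 - 3*u^2 - 9*u + 27) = (u + 3)*(u + 4)*(u^2 - 6*u + 9) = (u - 3)*(u + 3)*(u + 4)*(u - 3)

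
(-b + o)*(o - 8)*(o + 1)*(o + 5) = -b*o^3 + 2*b*o^2 + 43*b*o + 40*b + o^4 - 2*o^3 - 43*o^2 - 40*o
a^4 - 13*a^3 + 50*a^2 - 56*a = a*(a - 7)*(a - 4)*(a - 2)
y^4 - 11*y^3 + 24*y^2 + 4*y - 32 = (y - 8)*(y - 2)^2*(y + 1)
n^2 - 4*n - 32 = (n - 8)*(n + 4)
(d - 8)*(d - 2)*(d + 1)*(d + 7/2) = d^4 - 11*d^3/2 - 51*d^2/2 + 37*d + 56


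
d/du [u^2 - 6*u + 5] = 2*u - 6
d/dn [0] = 0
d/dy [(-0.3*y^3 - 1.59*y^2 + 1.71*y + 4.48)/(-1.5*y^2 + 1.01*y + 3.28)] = (0.45*y^4 - 0.606*y^3 - 1.9929*y^2 + 3.0096*y + 1.084)/(2.25*y^4 - 3.03*y^3 - 8.8199*y^2 + 6.6256*y + 10.7584)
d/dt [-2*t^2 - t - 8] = -4*t - 1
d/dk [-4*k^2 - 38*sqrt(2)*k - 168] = -8*k - 38*sqrt(2)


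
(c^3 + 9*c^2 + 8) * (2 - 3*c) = -3*c^4 - 25*c^3 + 18*c^2 - 24*c + 16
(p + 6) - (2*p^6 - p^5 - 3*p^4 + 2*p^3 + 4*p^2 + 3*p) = -2*p^6 + p^5 + 3*p^4 - 2*p^3 - 4*p^2 - 2*p + 6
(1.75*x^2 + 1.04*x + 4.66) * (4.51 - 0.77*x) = -1.3475*x^3 + 7.0917*x^2 + 1.1022*x + 21.0166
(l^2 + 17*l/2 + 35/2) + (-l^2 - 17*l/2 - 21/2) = 7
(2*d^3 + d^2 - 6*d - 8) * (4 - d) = -2*d^4 + 7*d^3 + 10*d^2 - 16*d - 32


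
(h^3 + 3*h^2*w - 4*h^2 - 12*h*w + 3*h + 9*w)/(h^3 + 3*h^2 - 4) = (h^2 + 3*h*w - 3*h - 9*w)/(h^2 + 4*h + 4)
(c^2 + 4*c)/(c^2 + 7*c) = (c + 4)/(c + 7)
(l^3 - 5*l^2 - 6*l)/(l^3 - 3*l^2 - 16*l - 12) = l/(l + 2)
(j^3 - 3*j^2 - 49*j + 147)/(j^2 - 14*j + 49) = (j^2 + 4*j - 21)/(j - 7)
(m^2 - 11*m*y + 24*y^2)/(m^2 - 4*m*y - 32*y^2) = (m - 3*y)/(m + 4*y)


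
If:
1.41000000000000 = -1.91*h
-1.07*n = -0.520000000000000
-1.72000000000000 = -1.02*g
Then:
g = 1.69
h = -0.74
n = 0.49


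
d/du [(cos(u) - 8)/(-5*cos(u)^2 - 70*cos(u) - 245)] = (23 - cos(u))*sin(u)/(5*(cos(u) + 7)^3)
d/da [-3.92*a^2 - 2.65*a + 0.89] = -7.84*a - 2.65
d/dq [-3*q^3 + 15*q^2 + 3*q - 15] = -9*q^2 + 30*q + 3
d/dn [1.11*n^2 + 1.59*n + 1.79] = 2.22*n + 1.59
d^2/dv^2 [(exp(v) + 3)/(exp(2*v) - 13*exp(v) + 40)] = (exp(4*v) + 25*exp(3*v) - 357*exp(2*v) + 547*exp(v) + 3160)*exp(v)/(exp(6*v) - 39*exp(5*v) + 627*exp(4*v) - 5317*exp(3*v) + 25080*exp(2*v) - 62400*exp(v) + 64000)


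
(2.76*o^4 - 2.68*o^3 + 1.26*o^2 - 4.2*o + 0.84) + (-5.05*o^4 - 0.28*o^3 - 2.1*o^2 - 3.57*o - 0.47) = -2.29*o^4 - 2.96*o^3 - 0.84*o^2 - 7.77*o + 0.37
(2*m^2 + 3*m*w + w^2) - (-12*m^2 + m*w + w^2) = 14*m^2 + 2*m*w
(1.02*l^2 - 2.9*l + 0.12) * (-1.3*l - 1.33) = -1.326*l^3 + 2.4134*l^2 + 3.701*l - 0.1596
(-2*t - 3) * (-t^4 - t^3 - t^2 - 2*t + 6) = 2*t^5 + 5*t^4 + 5*t^3 + 7*t^2 - 6*t - 18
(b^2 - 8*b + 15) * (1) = b^2 - 8*b + 15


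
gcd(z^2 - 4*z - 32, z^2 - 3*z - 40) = z - 8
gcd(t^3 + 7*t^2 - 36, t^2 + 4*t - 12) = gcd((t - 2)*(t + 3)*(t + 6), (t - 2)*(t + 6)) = t^2 + 4*t - 12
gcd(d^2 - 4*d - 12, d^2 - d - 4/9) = 1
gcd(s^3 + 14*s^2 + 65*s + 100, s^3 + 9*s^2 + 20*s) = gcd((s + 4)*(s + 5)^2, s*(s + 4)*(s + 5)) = s^2 + 9*s + 20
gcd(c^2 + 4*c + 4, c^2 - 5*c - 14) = c + 2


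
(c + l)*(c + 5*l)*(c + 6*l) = c^3 + 12*c^2*l + 41*c*l^2 + 30*l^3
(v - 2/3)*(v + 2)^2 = v^3 + 10*v^2/3 + 4*v/3 - 8/3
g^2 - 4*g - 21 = (g - 7)*(g + 3)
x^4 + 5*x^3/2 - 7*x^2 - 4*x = x*(x - 2)*(x + 1/2)*(x + 4)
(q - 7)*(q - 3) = q^2 - 10*q + 21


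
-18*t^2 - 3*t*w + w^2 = (-6*t + w)*(3*t + w)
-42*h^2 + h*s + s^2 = (-6*h + s)*(7*h + s)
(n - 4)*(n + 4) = n^2 - 16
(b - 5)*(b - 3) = b^2 - 8*b + 15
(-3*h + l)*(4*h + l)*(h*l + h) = -12*h^3*l - 12*h^3 + h^2*l^2 + h^2*l + h*l^3 + h*l^2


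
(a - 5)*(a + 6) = a^2 + a - 30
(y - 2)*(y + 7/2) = y^2 + 3*y/2 - 7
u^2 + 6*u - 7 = (u - 1)*(u + 7)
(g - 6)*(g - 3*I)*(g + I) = g^3 - 6*g^2 - 2*I*g^2 + 3*g + 12*I*g - 18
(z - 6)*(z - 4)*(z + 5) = z^3 - 5*z^2 - 26*z + 120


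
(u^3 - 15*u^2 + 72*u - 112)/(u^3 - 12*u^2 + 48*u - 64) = (u - 7)/(u - 4)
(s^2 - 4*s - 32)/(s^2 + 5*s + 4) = (s - 8)/(s + 1)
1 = 1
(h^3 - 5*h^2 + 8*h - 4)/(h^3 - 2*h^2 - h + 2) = (h - 2)/(h + 1)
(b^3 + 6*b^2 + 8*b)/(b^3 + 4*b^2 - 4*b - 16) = b/(b - 2)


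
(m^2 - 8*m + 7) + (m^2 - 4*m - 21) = 2*m^2 - 12*m - 14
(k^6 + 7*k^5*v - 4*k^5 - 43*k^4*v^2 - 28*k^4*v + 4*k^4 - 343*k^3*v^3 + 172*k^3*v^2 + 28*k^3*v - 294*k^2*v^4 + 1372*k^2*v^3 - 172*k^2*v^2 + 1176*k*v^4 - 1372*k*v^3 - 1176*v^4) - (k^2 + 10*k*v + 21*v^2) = k^6 + 7*k^5*v - 4*k^5 - 43*k^4*v^2 - 28*k^4*v + 4*k^4 - 343*k^3*v^3 + 172*k^3*v^2 + 28*k^3*v - 294*k^2*v^4 + 1372*k^2*v^3 - 172*k^2*v^2 - k^2 + 1176*k*v^4 - 1372*k*v^3 - 10*k*v - 1176*v^4 - 21*v^2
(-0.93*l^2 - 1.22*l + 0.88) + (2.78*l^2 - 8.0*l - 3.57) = 1.85*l^2 - 9.22*l - 2.69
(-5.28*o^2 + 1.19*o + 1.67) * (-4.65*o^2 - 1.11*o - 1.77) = 24.552*o^4 + 0.327300000000001*o^3 + 0.2592*o^2 - 3.96*o - 2.9559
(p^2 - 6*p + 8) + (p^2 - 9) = 2*p^2 - 6*p - 1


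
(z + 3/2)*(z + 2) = z^2 + 7*z/2 + 3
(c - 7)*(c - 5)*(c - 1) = c^3 - 13*c^2 + 47*c - 35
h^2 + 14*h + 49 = (h + 7)^2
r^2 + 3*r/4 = r*(r + 3/4)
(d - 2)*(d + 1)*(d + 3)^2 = d^4 + 5*d^3 + d^2 - 21*d - 18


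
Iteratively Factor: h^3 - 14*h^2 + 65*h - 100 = (h - 4)*(h^2 - 10*h + 25) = (h - 5)*(h - 4)*(h - 5)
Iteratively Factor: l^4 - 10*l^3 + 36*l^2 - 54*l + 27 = (l - 1)*(l^3 - 9*l^2 + 27*l - 27) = (l - 3)*(l - 1)*(l^2 - 6*l + 9) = (l - 3)^2*(l - 1)*(l - 3)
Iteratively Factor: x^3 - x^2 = (x - 1)*(x^2) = x*(x - 1)*(x)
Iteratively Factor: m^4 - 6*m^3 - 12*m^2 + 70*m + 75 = (m + 3)*(m^3 - 9*m^2 + 15*m + 25) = (m - 5)*(m + 3)*(m^2 - 4*m - 5) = (m - 5)^2*(m + 3)*(m + 1)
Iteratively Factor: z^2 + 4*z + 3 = (z + 1)*(z + 3)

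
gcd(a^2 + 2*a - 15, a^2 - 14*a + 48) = 1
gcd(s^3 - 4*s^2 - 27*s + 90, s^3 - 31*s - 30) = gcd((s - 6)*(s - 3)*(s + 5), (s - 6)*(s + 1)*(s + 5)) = s^2 - s - 30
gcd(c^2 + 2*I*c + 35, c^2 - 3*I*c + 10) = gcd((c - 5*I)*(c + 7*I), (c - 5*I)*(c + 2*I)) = c - 5*I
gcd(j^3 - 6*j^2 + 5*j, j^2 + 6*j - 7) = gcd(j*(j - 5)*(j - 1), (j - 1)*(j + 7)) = j - 1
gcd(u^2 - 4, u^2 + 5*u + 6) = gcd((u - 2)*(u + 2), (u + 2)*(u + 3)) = u + 2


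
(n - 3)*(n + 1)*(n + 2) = n^3 - 7*n - 6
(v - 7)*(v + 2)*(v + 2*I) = v^3 - 5*v^2 + 2*I*v^2 - 14*v - 10*I*v - 28*I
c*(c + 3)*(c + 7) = c^3 + 10*c^2 + 21*c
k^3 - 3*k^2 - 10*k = k*(k - 5)*(k + 2)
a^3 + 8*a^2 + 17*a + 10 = (a + 1)*(a + 2)*(a + 5)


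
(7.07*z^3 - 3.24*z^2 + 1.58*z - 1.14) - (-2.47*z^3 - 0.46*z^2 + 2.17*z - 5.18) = 9.54*z^3 - 2.78*z^2 - 0.59*z + 4.04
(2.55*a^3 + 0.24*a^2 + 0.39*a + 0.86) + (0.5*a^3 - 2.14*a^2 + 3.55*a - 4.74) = 3.05*a^3 - 1.9*a^2 + 3.94*a - 3.88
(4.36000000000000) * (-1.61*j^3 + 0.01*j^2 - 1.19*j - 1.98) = -7.0196*j^3 + 0.0436*j^2 - 5.1884*j - 8.6328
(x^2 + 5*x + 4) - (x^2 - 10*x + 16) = 15*x - 12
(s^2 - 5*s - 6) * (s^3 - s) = s^5 - 5*s^4 - 7*s^3 + 5*s^2 + 6*s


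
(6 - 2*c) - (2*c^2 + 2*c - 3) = -2*c^2 - 4*c + 9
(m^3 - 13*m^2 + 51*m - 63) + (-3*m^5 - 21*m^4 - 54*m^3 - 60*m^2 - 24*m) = -3*m^5 - 21*m^4 - 53*m^3 - 73*m^2 + 27*m - 63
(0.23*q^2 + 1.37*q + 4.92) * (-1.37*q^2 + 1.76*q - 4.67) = -0.3151*q^4 - 1.4721*q^3 - 5.4033*q^2 + 2.2613*q - 22.9764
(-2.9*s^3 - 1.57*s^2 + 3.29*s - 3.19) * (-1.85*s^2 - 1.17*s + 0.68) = 5.365*s^5 + 6.2975*s^4 - 6.2216*s^3 + 0.9846*s^2 + 5.9695*s - 2.1692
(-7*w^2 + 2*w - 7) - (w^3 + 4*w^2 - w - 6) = -w^3 - 11*w^2 + 3*w - 1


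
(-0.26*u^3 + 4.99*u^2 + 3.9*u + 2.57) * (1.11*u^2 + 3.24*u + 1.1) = -0.2886*u^5 + 4.6965*u^4 + 20.2106*u^3 + 20.9777*u^2 + 12.6168*u + 2.827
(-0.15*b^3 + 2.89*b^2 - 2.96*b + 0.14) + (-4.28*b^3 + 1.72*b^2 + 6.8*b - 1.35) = -4.43*b^3 + 4.61*b^2 + 3.84*b - 1.21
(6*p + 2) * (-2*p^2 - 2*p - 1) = -12*p^3 - 16*p^2 - 10*p - 2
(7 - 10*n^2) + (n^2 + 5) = 12 - 9*n^2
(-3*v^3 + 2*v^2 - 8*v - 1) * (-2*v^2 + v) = 6*v^5 - 7*v^4 + 18*v^3 - 6*v^2 - v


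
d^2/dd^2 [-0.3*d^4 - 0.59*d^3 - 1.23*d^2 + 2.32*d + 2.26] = -3.6*d^2 - 3.54*d - 2.46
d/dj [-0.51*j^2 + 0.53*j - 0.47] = 0.53 - 1.02*j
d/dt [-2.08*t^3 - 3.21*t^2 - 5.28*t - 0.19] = -6.24*t^2 - 6.42*t - 5.28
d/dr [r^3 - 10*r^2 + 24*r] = 3*r^2 - 20*r + 24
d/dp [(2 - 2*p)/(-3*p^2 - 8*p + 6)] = 2*(-3*p^2 + 6*p + 2)/(9*p^4 + 48*p^3 + 28*p^2 - 96*p + 36)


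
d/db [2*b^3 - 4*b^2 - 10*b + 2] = 6*b^2 - 8*b - 10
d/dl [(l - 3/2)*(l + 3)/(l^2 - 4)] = (-3*l^2/2 + l - 6)/(l^4 - 8*l^2 + 16)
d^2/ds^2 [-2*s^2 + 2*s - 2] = -4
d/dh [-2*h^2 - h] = -4*h - 1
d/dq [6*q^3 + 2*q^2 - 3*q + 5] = 18*q^2 + 4*q - 3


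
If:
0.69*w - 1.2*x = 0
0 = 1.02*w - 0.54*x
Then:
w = 0.00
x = 0.00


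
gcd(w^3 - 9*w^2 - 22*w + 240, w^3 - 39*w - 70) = w + 5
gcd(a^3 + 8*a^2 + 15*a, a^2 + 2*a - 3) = a + 3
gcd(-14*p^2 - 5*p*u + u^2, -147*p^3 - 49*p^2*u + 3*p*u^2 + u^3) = 7*p - u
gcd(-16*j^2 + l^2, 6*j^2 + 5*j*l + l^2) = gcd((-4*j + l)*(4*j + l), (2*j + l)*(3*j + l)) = 1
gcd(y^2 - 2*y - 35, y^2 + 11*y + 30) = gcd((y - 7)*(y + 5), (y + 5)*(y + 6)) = y + 5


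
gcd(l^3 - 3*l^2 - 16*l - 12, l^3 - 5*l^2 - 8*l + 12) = l^2 - 4*l - 12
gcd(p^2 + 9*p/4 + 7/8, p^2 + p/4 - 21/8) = p + 7/4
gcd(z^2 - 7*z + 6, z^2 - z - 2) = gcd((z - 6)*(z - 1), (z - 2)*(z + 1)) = 1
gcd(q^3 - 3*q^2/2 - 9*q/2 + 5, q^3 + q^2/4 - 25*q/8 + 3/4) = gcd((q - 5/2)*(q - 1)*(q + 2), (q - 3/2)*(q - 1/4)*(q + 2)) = q + 2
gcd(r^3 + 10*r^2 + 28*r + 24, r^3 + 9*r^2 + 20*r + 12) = r^2 + 8*r + 12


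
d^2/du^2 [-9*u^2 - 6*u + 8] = -18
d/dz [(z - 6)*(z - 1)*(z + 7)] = 3*z^2 - 43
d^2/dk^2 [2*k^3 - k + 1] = 12*k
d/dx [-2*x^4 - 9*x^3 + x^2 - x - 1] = -8*x^3 - 27*x^2 + 2*x - 1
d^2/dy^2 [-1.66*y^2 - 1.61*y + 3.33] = -3.32000000000000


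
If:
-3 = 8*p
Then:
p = -3/8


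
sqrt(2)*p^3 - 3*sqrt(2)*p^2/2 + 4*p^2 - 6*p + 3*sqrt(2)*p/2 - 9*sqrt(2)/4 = (p - 3/2)*(p + 3*sqrt(2)/2)*(sqrt(2)*p + 1)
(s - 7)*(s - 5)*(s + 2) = s^3 - 10*s^2 + 11*s + 70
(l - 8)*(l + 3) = l^2 - 5*l - 24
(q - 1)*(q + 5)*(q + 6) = q^3 + 10*q^2 + 19*q - 30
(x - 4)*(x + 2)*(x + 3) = x^3 + x^2 - 14*x - 24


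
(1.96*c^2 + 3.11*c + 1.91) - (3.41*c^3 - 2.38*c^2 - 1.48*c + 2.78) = -3.41*c^3 + 4.34*c^2 + 4.59*c - 0.87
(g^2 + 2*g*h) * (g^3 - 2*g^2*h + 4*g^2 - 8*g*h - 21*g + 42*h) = g^5 + 4*g^4 - 4*g^3*h^2 - 21*g^3 - 16*g^2*h^2 + 84*g*h^2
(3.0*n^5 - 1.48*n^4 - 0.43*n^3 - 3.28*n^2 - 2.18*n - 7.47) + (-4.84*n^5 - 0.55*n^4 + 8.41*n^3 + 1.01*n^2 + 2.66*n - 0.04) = -1.84*n^5 - 2.03*n^4 + 7.98*n^3 - 2.27*n^2 + 0.48*n - 7.51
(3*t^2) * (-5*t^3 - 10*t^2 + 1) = -15*t^5 - 30*t^4 + 3*t^2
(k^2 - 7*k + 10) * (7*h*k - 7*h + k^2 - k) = 7*h*k^3 - 56*h*k^2 + 119*h*k - 70*h + k^4 - 8*k^3 + 17*k^2 - 10*k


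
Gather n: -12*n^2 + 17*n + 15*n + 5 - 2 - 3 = -12*n^2 + 32*n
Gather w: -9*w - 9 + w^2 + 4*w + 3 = w^2 - 5*w - 6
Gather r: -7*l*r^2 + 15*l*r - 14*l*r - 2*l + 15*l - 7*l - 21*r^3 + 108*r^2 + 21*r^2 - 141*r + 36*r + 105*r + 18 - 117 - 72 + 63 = l*r + 6*l - 21*r^3 + r^2*(129 - 7*l) - 108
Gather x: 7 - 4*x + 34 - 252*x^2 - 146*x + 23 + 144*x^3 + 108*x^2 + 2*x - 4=144*x^3 - 144*x^2 - 148*x + 60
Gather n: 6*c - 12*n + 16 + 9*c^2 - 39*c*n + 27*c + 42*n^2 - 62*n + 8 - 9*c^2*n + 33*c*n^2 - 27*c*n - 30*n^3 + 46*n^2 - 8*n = 9*c^2 + 33*c - 30*n^3 + n^2*(33*c + 88) + n*(-9*c^2 - 66*c - 82) + 24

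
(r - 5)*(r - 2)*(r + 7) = r^3 - 39*r + 70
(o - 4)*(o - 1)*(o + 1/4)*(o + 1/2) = o^4 - 17*o^3/4 + 3*o^2/8 + 19*o/8 + 1/2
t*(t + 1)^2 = t^3 + 2*t^2 + t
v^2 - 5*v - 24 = (v - 8)*(v + 3)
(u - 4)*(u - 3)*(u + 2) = u^3 - 5*u^2 - 2*u + 24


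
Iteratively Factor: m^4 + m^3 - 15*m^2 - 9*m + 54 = (m + 3)*(m^3 - 2*m^2 - 9*m + 18) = (m - 2)*(m + 3)*(m^2 - 9) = (m - 2)*(m + 3)^2*(m - 3)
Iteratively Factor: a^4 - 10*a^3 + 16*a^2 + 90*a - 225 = (a + 3)*(a^3 - 13*a^2 + 55*a - 75) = (a - 5)*(a + 3)*(a^2 - 8*a + 15) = (a - 5)^2*(a + 3)*(a - 3)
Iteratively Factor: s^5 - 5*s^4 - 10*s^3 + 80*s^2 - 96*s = (s)*(s^4 - 5*s^3 - 10*s^2 + 80*s - 96) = s*(s - 2)*(s^3 - 3*s^2 - 16*s + 48) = s*(s - 3)*(s - 2)*(s^2 - 16) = s*(s - 4)*(s - 3)*(s - 2)*(s + 4)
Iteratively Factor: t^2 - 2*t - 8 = (t - 4)*(t + 2)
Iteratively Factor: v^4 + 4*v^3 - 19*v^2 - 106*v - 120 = (v - 5)*(v^3 + 9*v^2 + 26*v + 24) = (v - 5)*(v + 3)*(v^2 + 6*v + 8) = (v - 5)*(v + 2)*(v + 3)*(v + 4)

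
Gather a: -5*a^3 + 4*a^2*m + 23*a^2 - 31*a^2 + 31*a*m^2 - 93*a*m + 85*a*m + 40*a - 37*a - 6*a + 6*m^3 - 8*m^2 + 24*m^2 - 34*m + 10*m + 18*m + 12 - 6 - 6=-5*a^3 + a^2*(4*m - 8) + a*(31*m^2 - 8*m - 3) + 6*m^3 + 16*m^2 - 6*m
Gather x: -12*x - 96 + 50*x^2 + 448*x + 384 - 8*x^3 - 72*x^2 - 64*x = -8*x^3 - 22*x^2 + 372*x + 288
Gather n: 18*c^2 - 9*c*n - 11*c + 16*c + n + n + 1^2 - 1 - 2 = 18*c^2 + 5*c + n*(2 - 9*c) - 2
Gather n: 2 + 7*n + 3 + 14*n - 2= 21*n + 3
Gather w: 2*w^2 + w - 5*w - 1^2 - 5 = 2*w^2 - 4*w - 6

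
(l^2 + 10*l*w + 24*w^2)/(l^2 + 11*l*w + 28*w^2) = (l + 6*w)/(l + 7*w)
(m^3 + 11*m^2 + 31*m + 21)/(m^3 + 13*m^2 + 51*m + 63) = (m + 1)/(m + 3)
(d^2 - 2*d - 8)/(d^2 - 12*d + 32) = (d + 2)/(d - 8)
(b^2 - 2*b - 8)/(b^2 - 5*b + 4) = (b + 2)/(b - 1)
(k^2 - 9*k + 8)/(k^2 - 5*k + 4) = (k - 8)/(k - 4)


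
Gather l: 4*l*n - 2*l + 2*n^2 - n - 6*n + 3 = l*(4*n - 2) + 2*n^2 - 7*n + 3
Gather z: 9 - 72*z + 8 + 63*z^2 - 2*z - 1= 63*z^2 - 74*z + 16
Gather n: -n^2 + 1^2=1 - n^2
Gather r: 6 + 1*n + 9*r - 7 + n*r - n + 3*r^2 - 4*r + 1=3*r^2 + r*(n + 5)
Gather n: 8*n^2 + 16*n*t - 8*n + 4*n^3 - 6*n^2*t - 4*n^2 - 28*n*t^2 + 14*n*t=4*n^3 + n^2*(4 - 6*t) + n*(-28*t^2 + 30*t - 8)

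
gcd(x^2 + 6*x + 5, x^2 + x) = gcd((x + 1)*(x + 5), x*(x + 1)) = x + 1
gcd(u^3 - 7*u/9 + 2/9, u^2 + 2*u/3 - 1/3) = u^2 + 2*u/3 - 1/3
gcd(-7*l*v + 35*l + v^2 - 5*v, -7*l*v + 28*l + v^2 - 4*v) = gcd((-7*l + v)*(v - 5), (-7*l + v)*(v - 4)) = -7*l + v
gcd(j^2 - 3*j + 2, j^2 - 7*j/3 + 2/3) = j - 2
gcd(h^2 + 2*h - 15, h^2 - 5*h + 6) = h - 3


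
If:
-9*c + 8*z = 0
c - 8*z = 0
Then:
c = 0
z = 0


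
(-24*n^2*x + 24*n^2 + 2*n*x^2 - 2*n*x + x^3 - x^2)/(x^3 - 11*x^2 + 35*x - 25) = (-24*n^2 + 2*n*x + x^2)/(x^2 - 10*x + 25)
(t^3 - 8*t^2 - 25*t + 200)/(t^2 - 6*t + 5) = (t^2 - 3*t - 40)/(t - 1)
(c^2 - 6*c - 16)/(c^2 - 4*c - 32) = (c + 2)/(c + 4)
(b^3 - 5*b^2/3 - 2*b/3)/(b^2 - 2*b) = b + 1/3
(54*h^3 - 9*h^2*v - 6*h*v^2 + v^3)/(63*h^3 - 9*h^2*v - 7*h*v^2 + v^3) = (-6*h + v)/(-7*h + v)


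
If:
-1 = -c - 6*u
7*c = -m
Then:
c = 1 - 6*u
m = 42*u - 7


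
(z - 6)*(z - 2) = z^2 - 8*z + 12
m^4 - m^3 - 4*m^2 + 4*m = m*(m - 2)*(m - 1)*(m + 2)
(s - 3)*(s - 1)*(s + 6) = s^3 + 2*s^2 - 21*s + 18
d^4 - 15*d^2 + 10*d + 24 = (d - 3)*(d - 2)*(d + 1)*(d + 4)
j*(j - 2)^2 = j^3 - 4*j^2 + 4*j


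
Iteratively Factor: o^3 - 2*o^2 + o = (o - 1)*(o^2 - o) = (o - 1)^2*(o)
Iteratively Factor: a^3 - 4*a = (a + 2)*(a^2 - 2*a) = a*(a + 2)*(a - 2)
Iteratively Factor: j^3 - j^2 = (j)*(j^2 - j) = j*(j - 1)*(j)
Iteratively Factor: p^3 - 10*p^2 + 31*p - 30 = (p - 3)*(p^2 - 7*p + 10) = (p - 5)*(p - 3)*(p - 2)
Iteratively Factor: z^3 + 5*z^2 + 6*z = (z)*(z^2 + 5*z + 6) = z*(z + 2)*(z + 3)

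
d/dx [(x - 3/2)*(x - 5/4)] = 2*x - 11/4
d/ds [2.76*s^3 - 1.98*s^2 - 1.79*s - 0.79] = 8.28*s^2 - 3.96*s - 1.79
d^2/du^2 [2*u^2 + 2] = 4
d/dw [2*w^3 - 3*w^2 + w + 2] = 6*w^2 - 6*w + 1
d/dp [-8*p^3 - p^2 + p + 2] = -24*p^2 - 2*p + 1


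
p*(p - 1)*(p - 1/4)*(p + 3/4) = p^4 - p^3/2 - 11*p^2/16 + 3*p/16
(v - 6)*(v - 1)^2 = v^3 - 8*v^2 + 13*v - 6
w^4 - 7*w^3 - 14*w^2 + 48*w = w*(w - 8)*(w - 2)*(w + 3)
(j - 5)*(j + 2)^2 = j^3 - j^2 - 16*j - 20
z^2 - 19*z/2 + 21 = (z - 6)*(z - 7/2)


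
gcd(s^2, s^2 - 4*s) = s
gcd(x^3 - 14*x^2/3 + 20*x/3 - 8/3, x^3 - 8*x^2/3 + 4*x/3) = x^2 - 8*x/3 + 4/3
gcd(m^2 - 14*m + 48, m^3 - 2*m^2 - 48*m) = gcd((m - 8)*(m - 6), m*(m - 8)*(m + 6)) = m - 8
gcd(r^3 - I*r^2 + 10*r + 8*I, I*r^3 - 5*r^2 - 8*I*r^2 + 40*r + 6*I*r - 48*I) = 1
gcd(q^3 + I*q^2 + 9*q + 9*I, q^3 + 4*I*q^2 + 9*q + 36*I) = q^2 + 9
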